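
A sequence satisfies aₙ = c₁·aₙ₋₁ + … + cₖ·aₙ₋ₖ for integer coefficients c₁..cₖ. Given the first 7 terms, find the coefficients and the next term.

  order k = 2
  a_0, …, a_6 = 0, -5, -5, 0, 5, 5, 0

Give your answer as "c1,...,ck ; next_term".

1,-1 ; -5

  a_2 = 1·-5 + -1·0 = -5
  a_3 = 1·-5 + -1·-5 = 0
  a_4 = 1·0 + -1·-5 = 5
  a_5 = 1·5 + -1·0 = 5
  a_6 = 1·5 + -1·5 = 0
  a_7 = 1·0 + -1·5 = -5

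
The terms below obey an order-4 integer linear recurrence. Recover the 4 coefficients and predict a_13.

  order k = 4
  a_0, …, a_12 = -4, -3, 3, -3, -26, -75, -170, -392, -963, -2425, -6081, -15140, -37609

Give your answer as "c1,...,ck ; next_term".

  a_4 = 3·-3 + -2·3 + 1·-3 + 2·-4 = -26
  a_5 = 3·-26 + -2·-3 + 1·3 + 2·-3 = -75
  a_6 = 3·-75 + -2·-26 + 1·-3 + 2·3 = -170
  a_7 = 3·-170 + -2·-75 + 1·-26 + 2·-3 = -392
  a_8 = 3·-392 + -2·-170 + 1·-75 + 2·-26 = -963
  a_9 = 3·-963 + -2·-392 + 1·-170 + 2·-75 = -2425
  a_10 = 3·-2425 + -2·-963 + 1·-392 + 2·-170 = -6081
  a_11 = 3·-6081 + -2·-2425 + 1·-963 + 2·-392 = -15140
  a_12 = 3·-15140 + -2·-6081 + 1·-2425 + 2·-963 = -37609
  a_13 = 3·-37609 + -2·-15140 + 1·-6081 + 2·-2425 = -93478

3,-2,1,2 ; -93478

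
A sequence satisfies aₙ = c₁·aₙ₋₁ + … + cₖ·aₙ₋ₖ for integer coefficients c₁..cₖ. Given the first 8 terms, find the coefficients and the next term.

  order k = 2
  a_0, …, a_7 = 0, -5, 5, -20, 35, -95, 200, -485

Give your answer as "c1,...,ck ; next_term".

  a_2 = -1·-5 + 3·0 = 5
  a_3 = -1·5 + 3·-5 = -20
  a_4 = -1·-20 + 3·5 = 35
  a_5 = -1·35 + 3·-20 = -95
  a_6 = -1·-95 + 3·35 = 200
  a_7 = -1·200 + 3·-95 = -485
  a_8 = -1·-485 + 3·200 = 1085

-1,3 ; 1085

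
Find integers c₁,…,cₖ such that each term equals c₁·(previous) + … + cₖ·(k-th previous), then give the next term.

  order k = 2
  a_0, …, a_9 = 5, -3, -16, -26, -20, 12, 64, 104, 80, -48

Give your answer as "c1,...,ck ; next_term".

2,-2 ; -256

  a_2 = 2·-3 + -2·5 = -16
  a_3 = 2·-16 + -2·-3 = -26
  a_4 = 2·-26 + -2·-16 = -20
  a_5 = 2·-20 + -2·-26 = 12
  a_6 = 2·12 + -2·-20 = 64
  a_7 = 2·64 + -2·12 = 104
  a_8 = 2·104 + -2·64 = 80
  a_9 = 2·80 + -2·104 = -48
  a_10 = 2·-48 + -2·80 = -256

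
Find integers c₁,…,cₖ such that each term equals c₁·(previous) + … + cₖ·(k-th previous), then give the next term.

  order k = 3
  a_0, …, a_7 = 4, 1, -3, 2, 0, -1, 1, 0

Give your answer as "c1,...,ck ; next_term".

  a_3 = 1·-3 + 1·1 + 1·4 = 2
  a_4 = 1·2 + 1·-3 + 1·1 = 0
  a_5 = 1·0 + 1·2 + 1·-3 = -1
  a_6 = 1·-1 + 1·0 + 1·2 = 1
  a_7 = 1·1 + 1·-1 + 1·0 = 0
  a_8 = 1·0 + 1·1 + 1·-1 = 0

1,1,1 ; 0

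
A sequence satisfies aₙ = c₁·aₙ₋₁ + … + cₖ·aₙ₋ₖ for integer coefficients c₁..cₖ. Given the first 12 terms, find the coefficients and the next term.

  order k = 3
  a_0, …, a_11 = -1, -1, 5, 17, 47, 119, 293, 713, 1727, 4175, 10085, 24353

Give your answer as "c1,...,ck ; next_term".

3,-1,-1 ; 58799

  a_3 = 3·5 + -1·-1 + -1·-1 = 17
  a_4 = 3·17 + -1·5 + -1·-1 = 47
  a_5 = 3·47 + -1·17 + -1·5 = 119
  a_6 = 3·119 + -1·47 + -1·17 = 293
  a_7 = 3·293 + -1·119 + -1·47 = 713
  a_8 = 3·713 + -1·293 + -1·119 = 1727
  a_9 = 3·1727 + -1·713 + -1·293 = 4175
  a_10 = 3·4175 + -1·1727 + -1·713 = 10085
  a_11 = 3·10085 + -1·4175 + -1·1727 = 24353
  a_12 = 3·24353 + -1·10085 + -1·4175 = 58799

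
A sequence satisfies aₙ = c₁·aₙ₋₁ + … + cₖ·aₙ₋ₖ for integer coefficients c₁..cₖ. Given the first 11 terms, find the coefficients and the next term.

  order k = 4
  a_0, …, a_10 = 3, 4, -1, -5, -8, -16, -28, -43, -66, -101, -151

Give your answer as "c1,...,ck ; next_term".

2,-1,1,-1 ; -224

  a_4 = 2·-5 + -1·-1 + 1·4 + -1·3 = -8
  a_5 = 2·-8 + -1·-5 + 1·-1 + -1·4 = -16
  a_6 = 2·-16 + -1·-8 + 1·-5 + -1·-1 = -28
  a_7 = 2·-28 + -1·-16 + 1·-8 + -1·-5 = -43
  a_8 = 2·-43 + -1·-28 + 1·-16 + -1·-8 = -66
  a_9 = 2·-66 + -1·-43 + 1·-28 + -1·-16 = -101
  a_10 = 2·-101 + -1·-66 + 1·-43 + -1·-28 = -151
  a_11 = 2·-151 + -1·-101 + 1·-66 + -1·-43 = -224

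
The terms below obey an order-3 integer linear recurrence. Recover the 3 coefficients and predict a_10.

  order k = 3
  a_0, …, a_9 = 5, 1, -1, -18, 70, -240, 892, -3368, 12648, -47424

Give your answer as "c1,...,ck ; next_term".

-4,-2,-4 ; 177872

  a_3 = -4·-1 + -2·1 + -4·5 = -18
  a_4 = -4·-18 + -2·-1 + -4·1 = 70
  a_5 = -4·70 + -2·-18 + -4·-1 = -240
  a_6 = -4·-240 + -2·70 + -4·-18 = 892
  a_7 = -4·892 + -2·-240 + -4·70 = -3368
  a_8 = -4·-3368 + -2·892 + -4·-240 = 12648
  a_9 = -4·12648 + -2·-3368 + -4·892 = -47424
  a_10 = -4·-47424 + -2·12648 + -4·-3368 = 177872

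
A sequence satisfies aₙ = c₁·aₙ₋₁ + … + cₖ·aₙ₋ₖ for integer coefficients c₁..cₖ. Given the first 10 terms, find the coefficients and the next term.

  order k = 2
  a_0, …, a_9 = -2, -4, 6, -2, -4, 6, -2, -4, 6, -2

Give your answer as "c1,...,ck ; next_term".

-1,-1 ; -4

  a_2 = -1·-4 + -1·-2 = 6
  a_3 = -1·6 + -1·-4 = -2
  a_4 = -1·-2 + -1·6 = -4
  a_5 = -1·-4 + -1·-2 = 6
  a_6 = -1·6 + -1·-4 = -2
  a_7 = -1·-2 + -1·6 = -4
  a_8 = -1·-4 + -1·-2 = 6
  a_9 = -1·6 + -1·-4 = -2
  a_10 = -1·-2 + -1·6 = -4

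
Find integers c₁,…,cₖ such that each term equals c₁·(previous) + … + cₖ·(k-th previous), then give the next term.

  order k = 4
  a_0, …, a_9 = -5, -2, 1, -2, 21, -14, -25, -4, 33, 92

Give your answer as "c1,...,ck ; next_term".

-1,-2,-3,-3 ; -71

  a_4 = -1·-2 + -2·1 + -3·-2 + -3·-5 = 21
  a_5 = -1·21 + -2·-2 + -3·1 + -3·-2 = -14
  a_6 = -1·-14 + -2·21 + -3·-2 + -3·1 = -25
  a_7 = -1·-25 + -2·-14 + -3·21 + -3·-2 = -4
  a_8 = -1·-4 + -2·-25 + -3·-14 + -3·21 = 33
  a_9 = -1·33 + -2·-4 + -3·-25 + -3·-14 = 92
  a_10 = -1·92 + -2·33 + -3·-4 + -3·-25 = -71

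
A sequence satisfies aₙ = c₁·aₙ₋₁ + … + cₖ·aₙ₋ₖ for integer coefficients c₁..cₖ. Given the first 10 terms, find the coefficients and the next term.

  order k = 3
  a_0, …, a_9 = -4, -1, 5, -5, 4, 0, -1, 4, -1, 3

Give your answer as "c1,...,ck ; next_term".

  a_3 = 0·5 + 1·-1 + 1·-4 = -5
  a_4 = 0·-5 + 1·5 + 1·-1 = 4
  a_5 = 0·4 + 1·-5 + 1·5 = 0
  a_6 = 0·0 + 1·4 + 1·-5 = -1
  a_7 = 0·-1 + 1·0 + 1·4 = 4
  a_8 = 0·4 + 1·-1 + 1·0 = -1
  a_9 = 0·-1 + 1·4 + 1·-1 = 3
  a_10 = 0·3 + 1·-1 + 1·4 = 3

0,1,1 ; 3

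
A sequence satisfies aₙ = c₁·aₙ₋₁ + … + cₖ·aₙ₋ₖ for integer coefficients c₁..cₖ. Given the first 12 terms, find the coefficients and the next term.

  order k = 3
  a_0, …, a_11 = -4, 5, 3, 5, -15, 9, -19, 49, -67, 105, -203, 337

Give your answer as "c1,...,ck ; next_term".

-1,0,-2 ; -547

  a_3 = -1·3 + 0·5 + -2·-4 = 5
  a_4 = -1·5 + 0·3 + -2·5 = -15
  a_5 = -1·-15 + 0·5 + -2·3 = 9
  a_6 = -1·9 + 0·-15 + -2·5 = -19
  a_7 = -1·-19 + 0·9 + -2·-15 = 49
  a_8 = -1·49 + 0·-19 + -2·9 = -67
  a_9 = -1·-67 + 0·49 + -2·-19 = 105
  a_10 = -1·105 + 0·-67 + -2·49 = -203
  a_11 = -1·-203 + 0·105 + -2·-67 = 337
  a_12 = -1·337 + 0·-203 + -2·105 = -547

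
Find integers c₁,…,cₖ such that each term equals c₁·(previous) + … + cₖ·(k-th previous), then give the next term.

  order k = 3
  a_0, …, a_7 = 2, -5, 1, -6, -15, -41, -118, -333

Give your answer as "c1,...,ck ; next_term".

  a_3 = 2·1 + 2·-5 + 1·2 = -6
  a_4 = 2·-6 + 2·1 + 1·-5 = -15
  a_5 = 2·-15 + 2·-6 + 1·1 = -41
  a_6 = 2·-41 + 2·-15 + 1·-6 = -118
  a_7 = 2·-118 + 2·-41 + 1·-15 = -333
  a_8 = 2·-333 + 2·-118 + 1·-41 = -943

2,2,1 ; -943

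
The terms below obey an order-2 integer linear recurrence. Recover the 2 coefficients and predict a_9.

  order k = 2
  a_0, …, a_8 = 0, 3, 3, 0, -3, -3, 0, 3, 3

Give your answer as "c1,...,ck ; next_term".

  a_2 = 1·3 + -1·0 = 3
  a_3 = 1·3 + -1·3 = 0
  a_4 = 1·0 + -1·3 = -3
  a_5 = 1·-3 + -1·0 = -3
  a_6 = 1·-3 + -1·-3 = 0
  a_7 = 1·0 + -1·-3 = 3
  a_8 = 1·3 + -1·0 = 3
  a_9 = 1·3 + -1·3 = 0

1,-1 ; 0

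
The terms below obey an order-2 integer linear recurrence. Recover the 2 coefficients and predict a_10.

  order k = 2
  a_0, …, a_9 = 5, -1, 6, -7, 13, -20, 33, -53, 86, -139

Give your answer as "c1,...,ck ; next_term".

-1,1 ; 225

  a_2 = -1·-1 + 1·5 = 6
  a_3 = -1·6 + 1·-1 = -7
  a_4 = -1·-7 + 1·6 = 13
  a_5 = -1·13 + 1·-7 = -20
  a_6 = -1·-20 + 1·13 = 33
  a_7 = -1·33 + 1·-20 = -53
  a_8 = -1·-53 + 1·33 = 86
  a_9 = -1·86 + 1·-53 = -139
  a_10 = -1·-139 + 1·86 = 225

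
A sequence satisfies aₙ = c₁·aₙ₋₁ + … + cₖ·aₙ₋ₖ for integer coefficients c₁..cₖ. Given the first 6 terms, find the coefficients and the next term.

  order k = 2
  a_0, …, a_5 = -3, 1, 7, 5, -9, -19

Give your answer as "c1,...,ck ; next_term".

1,-2 ; -1

  a_2 = 1·1 + -2·-3 = 7
  a_3 = 1·7 + -2·1 = 5
  a_4 = 1·5 + -2·7 = -9
  a_5 = 1·-9 + -2·5 = -19
  a_6 = 1·-19 + -2·-9 = -1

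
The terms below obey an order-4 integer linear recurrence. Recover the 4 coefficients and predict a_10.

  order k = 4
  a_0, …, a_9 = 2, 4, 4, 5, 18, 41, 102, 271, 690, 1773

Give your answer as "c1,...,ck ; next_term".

  a_4 = 2·5 + 1·4 + 2·4 + -2·2 = 18
  a_5 = 2·18 + 1·5 + 2·4 + -2·4 = 41
  a_6 = 2·41 + 1·18 + 2·5 + -2·4 = 102
  a_7 = 2·102 + 1·41 + 2·18 + -2·5 = 271
  a_8 = 2·271 + 1·102 + 2·41 + -2·18 = 690
  a_9 = 2·690 + 1·271 + 2·102 + -2·41 = 1773
  a_10 = 2·1773 + 1·690 + 2·271 + -2·102 = 4574

2,1,2,-2 ; 4574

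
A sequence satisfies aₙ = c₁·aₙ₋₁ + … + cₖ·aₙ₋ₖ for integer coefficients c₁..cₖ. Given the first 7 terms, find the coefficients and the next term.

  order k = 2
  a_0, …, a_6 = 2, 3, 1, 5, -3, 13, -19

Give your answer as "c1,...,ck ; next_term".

-1,2 ; 45

  a_2 = -1·3 + 2·2 = 1
  a_3 = -1·1 + 2·3 = 5
  a_4 = -1·5 + 2·1 = -3
  a_5 = -1·-3 + 2·5 = 13
  a_6 = -1·13 + 2·-3 = -19
  a_7 = -1·-19 + 2·13 = 45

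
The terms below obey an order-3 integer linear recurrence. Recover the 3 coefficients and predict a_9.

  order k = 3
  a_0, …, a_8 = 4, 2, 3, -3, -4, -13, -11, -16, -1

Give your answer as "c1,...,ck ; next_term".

  a_3 = 1·3 + 1·2 + -2·4 = -3
  a_4 = 1·-3 + 1·3 + -2·2 = -4
  a_5 = 1·-4 + 1·-3 + -2·3 = -13
  a_6 = 1·-13 + 1·-4 + -2·-3 = -11
  a_7 = 1·-11 + 1·-13 + -2·-4 = -16
  a_8 = 1·-16 + 1·-11 + -2·-13 = -1
  a_9 = 1·-1 + 1·-16 + -2·-11 = 5

1,1,-2 ; 5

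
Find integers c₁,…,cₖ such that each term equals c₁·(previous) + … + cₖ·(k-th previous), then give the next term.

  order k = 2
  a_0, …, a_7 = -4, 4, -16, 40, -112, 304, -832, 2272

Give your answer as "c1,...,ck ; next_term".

  a_2 = -2·4 + 2·-4 = -16
  a_3 = -2·-16 + 2·4 = 40
  a_4 = -2·40 + 2·-16 = -112
  a_5 = -2·-112 + 2·40 = 304
  a_6 = -2·304 + 2·-112 = -832
  a_7 = -2·-832 + 2·304 = 2272
  a_8 = -2·2272 + 2·-832 = -6208

-2,2 ; -6208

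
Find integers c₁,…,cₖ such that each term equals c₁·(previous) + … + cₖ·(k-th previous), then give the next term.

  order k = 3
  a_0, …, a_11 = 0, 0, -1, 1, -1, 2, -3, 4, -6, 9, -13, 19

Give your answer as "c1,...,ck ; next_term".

  a_3 = -1·-1 + 0·0 + -1·0 = 1
  a_4 = -1·1 + 0·-1 + -1·0 = -1
  a_5 = -1·-1 + 0·1 + -1·-1 = 2
  a_6 = -1·2 + 0·-1 + -1·1 = -3
  a_7 = -1·-3 + 0·2 + -1·-1 = 4
  a_8 = -1·4 + 0·-3 + -1·2 = -6
  a_9 = -1·-6 + 0·4 + -1·-3 = 9
  a_10 = -1·9 + 0·-6 + -1·4 = -13
  a_11 = -1·-13 + 0·9 + -1·-6 = 19
  a_12 = -1·19 + 0·-13 + -1·9 = -28

-1,0,-1 ; -28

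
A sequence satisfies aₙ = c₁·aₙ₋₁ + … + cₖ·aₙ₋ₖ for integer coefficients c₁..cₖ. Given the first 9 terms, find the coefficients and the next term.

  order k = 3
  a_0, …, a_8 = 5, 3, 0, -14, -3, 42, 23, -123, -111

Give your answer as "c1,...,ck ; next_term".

0,-3,-1 ; 346

  a_3 = 0·0 + -3·3 + -1·5 = -14
  a_4 = 0·-14 + -3·0 + -1·3 = -3
  a_5 = 0·-3 + -3·-14 + -1·0 = 42
  a_6 = 0·42 + -3·-3 + -1·-14 = 23
  a_7 = 0·23 + -3·42 + -1·-3 = -123
  a_8 = 0·-123 + -3·23 + -1·42 = -111
  a_9 = 0·-111 + -3·-123 + -1·23 = 346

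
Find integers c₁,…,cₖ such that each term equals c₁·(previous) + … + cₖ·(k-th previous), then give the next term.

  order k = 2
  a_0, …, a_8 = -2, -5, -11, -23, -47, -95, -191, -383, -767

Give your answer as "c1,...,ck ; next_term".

  a_2 = 3·-5 + -2·-2 = -11
  a_3 = 3·-11 + -2·-5 = -23
  a_4 = 3·-23 + -2·-11 = -47
  a_5 = 3·-47 + -2·-23 = -95
  a_6 = 3·-95 + -2·-47 = -191
  a_7 = 3·-191 + -2·-95 = -383
  a_8 = 3·-383 + -2·-191 = -767
  a_9 = 3·-767 + -2·-383 = -1535

3,-2 ; -1535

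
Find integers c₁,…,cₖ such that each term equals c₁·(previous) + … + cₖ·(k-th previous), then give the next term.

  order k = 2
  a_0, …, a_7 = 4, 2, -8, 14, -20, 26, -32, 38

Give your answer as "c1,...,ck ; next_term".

  a_2 = -2·2 + -1·4 = -8
  a_3 = -2·-8 + -1·2 = 14
  a_4 = -2·14 + -1·-8 = -20
  a_5 = -2·-20 + -1·14 = 26
  a_6 = -2·26 + -1·-20 = -32
  a_7 = -2·-32 + -1·26 = 38
  a_8 = -2·38 + -1·-32 = -44

-2,-1 ; -44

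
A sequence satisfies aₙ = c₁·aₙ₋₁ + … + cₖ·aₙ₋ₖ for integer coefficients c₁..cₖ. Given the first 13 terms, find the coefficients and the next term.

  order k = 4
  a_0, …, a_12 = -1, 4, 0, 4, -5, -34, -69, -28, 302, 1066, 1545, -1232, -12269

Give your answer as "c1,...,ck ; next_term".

  a_4 = 2·4 + -3·0 + -4·4 + -3·-1 = -5
  a_5 = 2·-5 + -3·4 + -4·0 + -3·4 = -34
  a_6 = 2·-34 + -3·-5 + -4·4 + -3·0 = -69
  a_7 = 2·-69 + -3·-34 + -4·-5 + -3·4 = -28
  a_8 = 2·-28 + -3·-69 + -4·-34 + -3·-5 = 302
  a_9 = 2·302 + -3·-28 + -4·-69 + -3·-34 = 1066
  a_10 = 2·1066 + -3·302 + -4·-28 + -3·-69 = 1545
  a_11 = 2·1545 + -3·1066 + -4·302 + -3·-28 = -1232
  a_12 = 2·-1232 + -3·1545 + -4·1066 + -3·302 = -12269
  a_13 = 2·-12269 + -3·-1232 + -4·1545 + -3·1066 = -30220

2,-3,-4,-3 ; -30220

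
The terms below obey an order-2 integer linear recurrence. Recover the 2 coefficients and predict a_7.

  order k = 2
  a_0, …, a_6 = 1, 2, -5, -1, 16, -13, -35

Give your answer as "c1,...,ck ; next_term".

  a_2 = -1·2 + -3·1 = -5
  a_3 = -1·-5 + -3·2 = -1
  a_4 = -1·-1 + -3·-5 = 16
  a_5 = -1·16 + -3·-1 = -13
  a_6 = -1·-13 + -3·16 = -35
  a_7 = -1·-35 + -3·-13 = 74

-1,-3 ; 74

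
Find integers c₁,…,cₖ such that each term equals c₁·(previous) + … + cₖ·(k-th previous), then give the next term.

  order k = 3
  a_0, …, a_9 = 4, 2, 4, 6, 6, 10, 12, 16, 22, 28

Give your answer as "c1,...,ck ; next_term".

  a_3 = 0·4 + 1·2 + 1·4 = 6
  a_4 = 0·6 + 1·4 + 1·2 = 6
  a_5 = 0·6 + 1·6 + 1·4 = 10
  a_6 = 0·10 + 1·6 + 1·6 = 12
  a_7 = 0·12 + 1·10 + 1·6 = 16
  a_8 = 0·16 + 1·12 + 1·10 = 22
  a_9 = 0·22 + 1·16 + 1·12 = 28
  a_10 = 0·28 + 1·22 + 1·16 = 38

0,1,1 ; 38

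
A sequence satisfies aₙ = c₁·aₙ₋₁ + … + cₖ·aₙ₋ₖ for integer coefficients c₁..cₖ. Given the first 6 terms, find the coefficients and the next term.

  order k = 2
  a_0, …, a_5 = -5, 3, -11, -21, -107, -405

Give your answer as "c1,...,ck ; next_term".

  a_2 = 3·3 + 4·-5 = -11
  a_3 = 3·-11 + 4·3 = -21
  a_4 = 3·-21 + 4·-11 = -107
  a_5 = 3·-107 + 4·-21 = -405
  a_6 = 3·-405 + 4·-107 = -1643

3,4 ; -1643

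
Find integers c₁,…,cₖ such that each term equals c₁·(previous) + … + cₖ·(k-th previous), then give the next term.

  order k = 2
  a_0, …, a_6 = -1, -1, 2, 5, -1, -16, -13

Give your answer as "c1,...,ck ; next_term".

1,-3 ; 35

  a_2 = 1·-1 + -3·-1 = 2
  a_3 = 1·2 + -3·-1 = 5
  a_4 = 1·5 + -3·2 = -1
  a_5 = 1·-1 + -3·5 = -16
  a_6 = 1·-16 + -3·-1 = -13
  a_7 = 1·-13 + -3·-16 = 35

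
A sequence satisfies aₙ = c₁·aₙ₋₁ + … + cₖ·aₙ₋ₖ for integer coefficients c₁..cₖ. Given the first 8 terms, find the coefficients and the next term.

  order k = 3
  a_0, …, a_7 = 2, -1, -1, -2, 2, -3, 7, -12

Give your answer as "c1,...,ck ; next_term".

-1,1,-1 ; 22

  a_3 = -1·-1 + 1·-1 + -1·2 = -2
  a_4 = -1·-2 + 1·-1 + -1·-1 = 2
  a_5 = -1·2 + 1·-2 + -1·-1 = -3
  a_6 = -1·-3 + 1·2 + -1·-2 = 7
  a_7 = -1·7 + 1·-3 + -1·2 = -12
  a_8 = -1·-12 + 1·7 + -1·-3 = 22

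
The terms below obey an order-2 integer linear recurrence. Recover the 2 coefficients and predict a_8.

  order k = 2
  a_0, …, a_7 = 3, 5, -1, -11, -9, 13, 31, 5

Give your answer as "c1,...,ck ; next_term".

  a_2 = 1·5 + -2·3 = -1
  a_3 = 1·-1 + -2·5 = -11
  a_4 = 1·-11 + -2·-1 = -9
  a_5 = 1·-9 + -2·-11 = 13
  a_6 = 1·13 + -2·-9 = 31
  a_7 = 1·31 + -2·13 = 5
  a_8 = 1·5 + -2·31 = -57

1,-2 ; -57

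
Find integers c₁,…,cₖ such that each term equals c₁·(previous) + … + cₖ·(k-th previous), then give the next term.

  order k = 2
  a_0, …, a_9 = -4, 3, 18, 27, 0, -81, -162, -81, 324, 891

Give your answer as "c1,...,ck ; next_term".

  a_2 = 2·3 + -3·-4 = 18
  a_3 = 2·18 + -3·3 = 27
  a_4 = 2·27 + -3·18 = 0
  a_5 = 2·0 + -3·27 = -81
  a_6 = 2·-81 + -3·0 = -162
  a_7 = 2·-162 + -3·-81 = -81
  a_8 = 2·-81 + -3·-162 = 324
  a_9 = 2·324 + -3·-81 = 891
  a_10 = 2·891 + -3·324 = 810

2,-3 ; 810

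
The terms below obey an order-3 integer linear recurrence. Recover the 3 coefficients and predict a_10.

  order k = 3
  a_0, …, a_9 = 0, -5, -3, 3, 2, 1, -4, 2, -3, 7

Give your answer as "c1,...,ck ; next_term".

  a_3 = -1·-3 + 0·-5 + -1·0 = 3
  a_4 = -1·3 + 0·-3 + -1·-5 = 2
  a_5 = -1·2 + 0·3 + -1·-3 = 1
  a_6 = -1·1 + 0·2 + -1·3 = -4
  a_7 = -1·-4 + 0·1 + -1·2 = 2
  a_8 = -1·2 + 0·-4 + -1·1 = -3
  a_9 = -1·-3 + 0·2 + -1·-4 = 7
  a_10 = -1·7 + 0·-3 + -1·2 = -9

-1,0,-1 ; -9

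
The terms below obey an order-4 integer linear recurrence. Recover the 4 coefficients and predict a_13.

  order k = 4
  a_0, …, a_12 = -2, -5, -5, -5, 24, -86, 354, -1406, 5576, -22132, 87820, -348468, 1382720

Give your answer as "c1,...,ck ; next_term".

  a_4 = -4·-5 + 0·-5 + 0·-5 + -2·-2 = 24
  a_5 = -4·24 + 0·-5 + 0·-5 + -2·-5 = -86
  a_6 = -4·-86 + 0·24 + 0·-5 + -2·-5 = 354
  a_7 = -4·354 + 0·-86 + 0·24 + -2·-5 = -1406
  a_8 = -4·-1406 + 0·354 + 0·-86 + -2·24 = 5576
  a_9 = -4·5576 + 0·-1406 + 0·354 + -2·-86 = -22132
  a_10 = -4·-22132 + 0·5576 + 0·-1406 + -2·354 = 87820
  a_11 = -4·87820 + 0·-22132 + 0·5576 + -2·-1406 = -348468
  a_12 = -4·-348468 + 0·87820 + 0·-22132 + -2·5576 = 1382720
  a_13 = -4·1382720 + 0·-348468 + 0·87820 + -2·-22132 = -5486616

-4,0,0,-2 ; -5486616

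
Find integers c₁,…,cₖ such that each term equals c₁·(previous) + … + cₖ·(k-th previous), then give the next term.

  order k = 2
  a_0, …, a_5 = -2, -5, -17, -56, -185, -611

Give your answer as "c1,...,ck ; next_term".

  a_2 = 3·-5 + 1·-2 = -17
  a_3 = 3·-17 + 1·-5 = -56
  a_4 = 3·-56 + 1·-17 = -185
  a_5 = 3·-185 + 1·-56 = -611
  a_6 = 3·-611 + 1·-185 = -2018

3,1 ; -2018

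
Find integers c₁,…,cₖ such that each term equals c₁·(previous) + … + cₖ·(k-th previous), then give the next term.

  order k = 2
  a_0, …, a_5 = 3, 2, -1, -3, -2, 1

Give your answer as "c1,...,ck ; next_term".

1,-1 ; 3

  a_2 = 1·2 + -1·3 = -1
  a_3 = 1·-1 + -1·2 = -3
  a_4 = 1·-3 + -1·-1 = -2
  a_5 = 1·-2 + -1·-3 = 1
  a_6 = 1·1 + -1·-2 = 3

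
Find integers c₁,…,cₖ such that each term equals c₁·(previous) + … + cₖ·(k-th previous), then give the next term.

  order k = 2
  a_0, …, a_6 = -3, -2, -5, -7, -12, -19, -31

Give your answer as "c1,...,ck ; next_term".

  a_2 = 1·-2 + 1·-3 = -5
  a_3 = 1·-5 + 1·-2 = -7
  a_4 = 1·-7 + 1·-5 = -12
  a_5 = 1·-12 + 1·-7 = -19
  a_6 = 1·-19 + 1·-12 = -31
  a_7 = 1·-31 + 1·-19 = -50

1,1 ; -50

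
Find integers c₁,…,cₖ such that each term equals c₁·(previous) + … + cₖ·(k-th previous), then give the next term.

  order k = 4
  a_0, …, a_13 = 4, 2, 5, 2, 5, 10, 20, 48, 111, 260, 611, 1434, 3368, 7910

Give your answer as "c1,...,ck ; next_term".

  a_4 = 2·2 + 1·5 + 0·2 + -1·4 = 5
  a_5 = 2·5 + 1·2 + 0·5 + -1·2 = 10
  a_6 = 2·10 + 1·5 + 0·2 + -1·5 = 20
  a_7 = 2·20 + 1·10 + 0·5 + -1·2 = 48
  a_8 = 2·48 + 1·20 + 0·10 + -1·5 = 111
  a_9 = 2·111 + 1·48 + 0·20 + -1·10 = 260
  a_10 = 2·260 + 1·111 + 0·48 + -1·20 = 611
  a_11 = 2·611 + 1·260 + 0·111 + -1·48 = 1434
  a_12 = 2·1434 + 1·611 + 0·260 + -1·111 = 3368
  a_13 = 2·3368 + 1·1434 + 0·611 + -1·260 = 7910
  a_14 = 2·7910 + 1·3368 + 0·1434 + -1·611 = 18577

2,1,0,-1 ; 18577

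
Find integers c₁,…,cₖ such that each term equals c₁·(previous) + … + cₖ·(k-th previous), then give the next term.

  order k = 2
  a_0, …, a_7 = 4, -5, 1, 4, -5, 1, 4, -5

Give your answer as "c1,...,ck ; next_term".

-1,-1 ; 1

  a_2 = -1·-5 + -1·4 = 1
  a_3 = -1·1 + -1·-5 = 4
  a_4 = -1·4 + -1·1 = -5
  a_5 = -1·-5 + -1·4 = 1
  a_6 = -1·1 + -1·-5 = 4
  a_7 = -1·4 + -1·1 = -5
  a_8 = -1·-5 + -1·4 = 1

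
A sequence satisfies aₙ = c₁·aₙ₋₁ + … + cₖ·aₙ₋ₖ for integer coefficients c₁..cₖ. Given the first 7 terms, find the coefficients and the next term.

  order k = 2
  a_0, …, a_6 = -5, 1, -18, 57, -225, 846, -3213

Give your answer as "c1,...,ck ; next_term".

  a_2 = -3·1 + 3·-5 = -18
  a_3 = -3·-18 + 3·1 = 57
  a_4 = -3·57 + 3·-18 = -225
  a_5 = -3·-225 + 3·57 = 846
  a_6 = -3·846 + 3·-225 = -3213
  a_7 = -3·-3213 + 3·846 = 12177

-3,3 ; 12177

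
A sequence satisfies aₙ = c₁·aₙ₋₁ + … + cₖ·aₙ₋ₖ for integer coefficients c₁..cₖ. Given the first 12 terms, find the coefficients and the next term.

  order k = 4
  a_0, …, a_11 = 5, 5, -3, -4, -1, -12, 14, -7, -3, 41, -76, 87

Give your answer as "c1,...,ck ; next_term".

  a_4 = -1·-4 + 0·-3 + 1·5 + -2·5 = -1
  a_5 = -1·-1 + 0·-4 + 1·-3 + -2·5 = -12
  a_6 = -1·-12 + 0·-1 + 1·-4 + -2·-3 = 14
  a_7 = -1·14 + 0·-12 + 1·-1 + -2·-4 = -7
  a_8 = -1·-7 + 0·14 + 1·-12 + -2·-1 = -3
  a_9 = -1·-3 + 0·-7 + 1·14 + -2·-12 = 41
  a_10 = -1·41 + 0·-3 + 1·-7 + -2·14 = -76
  a_11 = -1·-76 + 0·41 + 1·-3 + -2·-7 = 87
  a_12 = -1·87 + 0·-76 + 1·41 + -2·-3 = -40

-1,0,1,-2 ; -40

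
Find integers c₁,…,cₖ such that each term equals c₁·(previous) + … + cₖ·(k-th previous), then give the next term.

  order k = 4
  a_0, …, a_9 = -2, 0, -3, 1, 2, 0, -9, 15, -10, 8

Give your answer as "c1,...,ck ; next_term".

  a_4 = -2·1 + -2·-3 + -2·0 + 1·-2 = 2
  a_5 = -2·2 + -2·1 + -2·-3 + 1·0 = 0
  a_6 = -2·0 + -2·2 + -2·1 + 1·-3 = -9
  a_7 = -2·-9 + -2·0 + -2·2 + 1·1 = 15
  a_8 = -2·15 + -2·-9 + -2·0 + 1·2 = -10
  a_9 = -2·-10 + -2·15 + -2·-9 + 1·0 = 8
  a_10 = -2·8 + -2·-10 + -2·15 + 1·-9 = -35

-2,-2,-2,1 ; -35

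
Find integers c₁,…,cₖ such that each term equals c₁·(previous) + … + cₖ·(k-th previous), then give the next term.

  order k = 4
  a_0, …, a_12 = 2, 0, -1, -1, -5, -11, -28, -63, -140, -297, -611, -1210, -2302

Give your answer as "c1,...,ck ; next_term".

3,0,-4,-1 ; -4165

  a_4 = 3·-1 + 0·-1 + -4·0 + -1·2 = -5
  a_5 = 3·-5 + 0·-1 + -4·-1 + -1·0 = -11
  a_6 = 3·-11 + 0·-5 + -4·-1 + -1·-1 = -28
  a_7 = 3·-28 + 0·-11 + -4·-5 + -1·-1 = -63
  a_8 = 3·-63 + 0·-28 + -4·-11 + -1·-5 = -140
  a_9 = 3·-140 + 0·-63 + -4·-28 + -1·-11 = -297
  a_10 = 3·-297 + 0·-140 + -4·-63 + -1·-28 = -611
  a_11 = 3·-611 + 0·-297 + -4·-140 + -1·-63 = -1210
  a_12 = 3·-1210 + 0·-611 + -4·-297 + -1·-140 = -2302
  a_13 = 3·-2302 + 0·-1210 + -4·-611 + -1·-297 = -4165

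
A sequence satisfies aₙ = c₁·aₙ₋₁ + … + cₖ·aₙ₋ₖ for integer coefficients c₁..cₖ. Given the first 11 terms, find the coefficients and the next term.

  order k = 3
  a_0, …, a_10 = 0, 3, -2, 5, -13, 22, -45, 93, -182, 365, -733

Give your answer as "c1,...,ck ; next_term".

-1,1,-2 ; 1462

  a_3 = -1·-2 + 1·3 + -2·0 = 5
  a_4 = -1·5 + 1·-2 + -2·3 = -13
  a_5 = -1·-13 + 1·5 + -2·-2 = 22
  a_6 = -1·22 + 1·-13 + -2·5 = -45
  a_7 = -1·-45 + 1·22 + -2·-13 = 93
  a_8 = -1·93 + 1·-45 + -2·22 = -182
  a_9 = -1·-182 + 1·93 + -2·-45 = 365
  a_10 = -1·365 + 1·-182 + -2·93 = -733
  a_11 = -1·-733 + 1·365 + -2·-182 = 1462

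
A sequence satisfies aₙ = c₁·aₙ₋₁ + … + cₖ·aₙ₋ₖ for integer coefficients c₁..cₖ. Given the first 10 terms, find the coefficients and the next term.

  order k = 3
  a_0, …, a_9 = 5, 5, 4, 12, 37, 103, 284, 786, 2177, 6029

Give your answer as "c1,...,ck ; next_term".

  a_3 = 3·4 + -1·5 + 1·5 = 12
  a_4 = 3·12 + -1·4 + 1·5 = 37
  a_5 = 3·37 + -1·12 + 1·4 = 103
  a_6 = 3·103 + -1·37 + 1·12 = 284
  a_7 = 3·284 + -1·103 + 1·37 = 786
  a_8 = 3·786 + -1·284 + 1·103 = 2177
  a_9 = 3·2177 + -1·786 + 1·284 = 6029
  a_10 = 3·6029 + -1·2177 + 1·786 = 16696

3,-1,1 ; 16696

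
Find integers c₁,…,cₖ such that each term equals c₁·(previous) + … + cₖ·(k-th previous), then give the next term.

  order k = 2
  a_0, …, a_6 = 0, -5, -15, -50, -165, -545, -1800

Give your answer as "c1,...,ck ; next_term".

3,1 ; -5945

  a_2 = 3·-5 + 1·0 = -15
  a_3 = 3·-15 + 1·-5 = -50
  a_4 = 3·-50 + 1·-15 = -165
  a_5 = 3·-165 + 1·-50 = -545
  a_6 = 3·-545 + 1·-165 = -1800
  a_7 = 3·-1800 + 1·-545 = -5945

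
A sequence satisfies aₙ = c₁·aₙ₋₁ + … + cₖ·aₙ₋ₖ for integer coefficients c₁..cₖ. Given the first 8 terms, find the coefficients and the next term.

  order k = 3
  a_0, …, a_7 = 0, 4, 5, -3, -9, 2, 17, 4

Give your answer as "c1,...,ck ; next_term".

1,-2,1 ; -28

  a_3 = 1·5 + -2·4 + 1·0 = -3
  a_4 = 1·-3 + -2·5 + 1·4 = -9
  a_5 = 1·-9 + -2·-3 + 1·5 = 2
  a_6 = 1·2 + -2·-9 + 1·-3 = 17
  a_7 = 1·17 + -2·2 + 1·-9 = 4
  a_8 = 1·4 + -2·17 + 1·2 = -28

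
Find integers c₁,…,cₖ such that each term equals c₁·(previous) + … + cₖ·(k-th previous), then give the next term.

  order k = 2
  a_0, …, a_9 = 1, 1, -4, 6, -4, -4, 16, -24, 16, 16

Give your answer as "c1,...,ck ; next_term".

-2,-2 ; -64

  a_2 = -2·1 + -2·1 = -4
  a_3 = -2·-4 + -2·1 = 6
  a_4 = -2·6 + -2·-4 = -4
  a_5 = -2·-4 + -2·6 = -4
  a_6 = -2·-4 + -2·-4 = 16
  a_7 = -2·16 + -2·-4 = -24
  a_8 = -2·-24 + -2·16 = 16
  a_9 = -2·16 + -2·-24 = 16
  a_10 = -2·16 + -2·16 = -64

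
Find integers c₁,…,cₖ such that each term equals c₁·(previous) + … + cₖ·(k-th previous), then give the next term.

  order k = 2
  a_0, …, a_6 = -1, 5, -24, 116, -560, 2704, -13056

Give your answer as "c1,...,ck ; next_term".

  a_2 = -4·5 + 4·-1 = -24
  a_3 = -4·-24 + 4·5 = 116
  a_4 = -4·116 + 4·-24 = -560
  a_5 = -4·-560 + 4·116 = 2704
  a_6 = -4·2704 + 4·-560 = -13056
  a_7 = -4·-13056 + 4·2704 = 63040

-4,4 ; 63040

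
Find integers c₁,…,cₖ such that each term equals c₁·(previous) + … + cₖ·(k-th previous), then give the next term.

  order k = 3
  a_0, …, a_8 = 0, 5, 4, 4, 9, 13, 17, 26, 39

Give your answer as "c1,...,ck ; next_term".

1,0,1 ; 56

  a_3 = 1·4 + 0·5 + 1·0 = 4
  a_4 = 1·4 + 0·4 + 1·5 = 9
  a_5 = 1·9 + 0·4 + 1·4 = 13
  a_6 = 1·13 + 0·9 + 1·4 = 17
  a_7 = 1·17 + 0·13 + 1·9 = 26
  a_8 = 1·26 + 0·17 + 1·13 = 39
  a_9 = 1·39 + 0·26 + 1·17 = 56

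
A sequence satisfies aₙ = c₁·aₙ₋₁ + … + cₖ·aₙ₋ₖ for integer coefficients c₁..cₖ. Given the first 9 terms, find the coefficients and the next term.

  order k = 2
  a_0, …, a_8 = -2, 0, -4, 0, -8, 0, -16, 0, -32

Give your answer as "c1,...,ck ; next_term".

0,2 ; 0

  a_2 = 0·0 + 2·-2 = -4
  a_3 = 0·-4 + 2·0 = 0
  a_4 = 0·0 + 2·-4 = -8
  a_5 = 0·-8 + 2·0 = 0
  a_6 = 0·0 + 2·-8 = -16
  a_7 = 0·-16 + 2·0 = 0
  a_8 = 0·0 + 2·-16 = -32
  a_9 = 0·-32 + 2·0 = 0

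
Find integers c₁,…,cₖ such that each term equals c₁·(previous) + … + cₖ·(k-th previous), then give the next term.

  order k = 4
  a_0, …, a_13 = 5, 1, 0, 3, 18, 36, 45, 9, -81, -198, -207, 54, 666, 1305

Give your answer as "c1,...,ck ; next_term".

  a_4 = 2·3 + -1·0 + -3·1 + 3·5 = 18
  a_5 = 2·18 + -1·3 + -3·0 + 3·1 = 36
  a_6 = 2·36 + -1·18 + -3·3 + 3·0 = 45
  a_7 = 2·45 + -1·36 + -3·18 + 3·3 = 9
  a_8 = 2·9 + -1·45 + -3·36 + 3·18 = -81
  a_9 = 2·-81 + -1·9 + -3·45 + 3·36 = -198
  a_10 = 2·-198 + -1·-81 + -3·9 + 3·45 = -207
  a_11 = 2·-207 + -1·-198 + -3·-81 + 3·9 = 54
  a_12 = 2·54 + -1·-207 + -3·-198 + 3·-81 = 666
  a_13 = 2·666 + -1·54 + -3·-207 + 3·-198 = 1305
  a_14 = 2·1305 + -1·666 + -3·54 + 3·-207 = 1161

2,-1,-3,3 ; 1161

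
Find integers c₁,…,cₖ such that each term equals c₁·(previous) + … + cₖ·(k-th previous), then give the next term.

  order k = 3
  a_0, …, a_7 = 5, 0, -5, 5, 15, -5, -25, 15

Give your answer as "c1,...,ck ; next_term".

1,-2,2 ; 55

  a_3 = 1·-5 + -2·0 + 2·5 = 5
  a_4 = 1·5 + -2·-5 + 2·0 = 15
  a_5 = 1·15 + -2·5 + 2·-5 = -5
  a_6 = 1·-5 + -2·15 + 2·5 = -25
  a_7 = 1·-25 + -2·-5 + 2·15 = 15
  a_8 = 1·15 + -2·-25 + 2·-5 = 55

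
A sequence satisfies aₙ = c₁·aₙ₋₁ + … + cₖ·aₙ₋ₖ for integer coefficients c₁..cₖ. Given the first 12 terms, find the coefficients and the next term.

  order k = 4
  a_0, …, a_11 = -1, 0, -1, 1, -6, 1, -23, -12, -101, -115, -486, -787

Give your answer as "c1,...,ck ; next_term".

  a_4 = 0·1 + 4·-1 + 3·0 + 2·-1 = -6
  a_5 = 0·-6 + 4·1 + 3·-1 + 2·0 = 1
  a_6 = 0·1 + 4·-6 + 3·1 + 2·-1 = -23
  a_7 = 0·-23 + 4·1 + 3·-6 + 2·1 = -12
  a_8 = 0·-12 + 4·-23 + 3·1 + 2·-6 = -101
  a_9 = 0·-101 + 4·-12 + 3·-23 + 2·1 = -115
  a_10 = 0·-115 + 4·-101 + 3·-12 + 2·-23 = -486
  a_11 = 0·-486 + 4·-115 + 3·-101 + 2·-12 = -787
  a_12 = 0·-787 + 4·-486 + 3·-115 + 2·-101 = -2491

0,4,3,2 ; -2491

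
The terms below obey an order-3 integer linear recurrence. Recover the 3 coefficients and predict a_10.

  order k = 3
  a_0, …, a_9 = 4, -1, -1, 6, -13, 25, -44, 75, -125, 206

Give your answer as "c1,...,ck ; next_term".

  a_3 = -2·-1 + 0·-1 + 1·4 = 6
  a_4 = -2·6 + 0·-1 + 1·-1 = -13
  a_5 = -2·-13 + 0·6 + 1·-1 = 25
  a_6 = -2·25 + 0·-13 + 1·6 = -44
  a_7 = -2·-44 + 0·25 + 1·-13 = 75
  a_8 = -2·75 + 0·-44 + 1·25 = -125
  a_9 = -2·-125 + 0·75 + 1·-44 = 206
  a_10 = -2·206 + 0·-125 + 1·75 = -337

-2,0,1 ; -337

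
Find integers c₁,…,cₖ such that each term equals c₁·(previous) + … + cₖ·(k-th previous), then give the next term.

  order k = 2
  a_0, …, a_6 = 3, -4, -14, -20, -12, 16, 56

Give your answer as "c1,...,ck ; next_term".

  a_2 = 2·-4 + -2·3 = -14
  a_3 = 2·-14 + -2·-4 = -20
  a_4 = 2·-20 + -2·-14 = -12
  a_5 = 2·-12 + -2·-20 = 16
  a_6 = 2·16 + -2·-12 = 56
  a_7 = 2·56 + -2·16 = 80

2,-2 ; 80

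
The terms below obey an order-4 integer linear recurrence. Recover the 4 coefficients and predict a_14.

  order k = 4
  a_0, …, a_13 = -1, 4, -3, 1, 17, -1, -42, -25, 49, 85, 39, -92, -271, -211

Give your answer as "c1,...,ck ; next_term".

  a_4 = 1·1 + -3·-3 + 1·4 + -3·-1 = 17
  a_5 = 1·17 + -3·1 + 1·-3 + -3·4 = -1
  a_6 = 1·-1 + -3·17 + 1·1 + -3·-3 = -42
  a_7 = 1·-42 + -3·-1 + 1·17 + -3·1 = -25
  a_8 = 1·-25 + -3·-42 + 1·-1 + -3·17 = 49
  a_9 = 1·49 + -3·-25 + 1·-42 + -3·-1 = 85
  a_10 = 1·85 + -3·49 + 1·-25 + -3·-42 = 39
  a_11 = 1·39 + -3·85 + 1·49 + -3·-25 = -92
  a_12 = 1·-92 + -3·39 + 1·85 + -3·49 = -271
  a_13 = 1·-271 + -3·-92 + 1·39 + -3·85 = -211
  a_14 = 1·-211 + -3·-271 + 1·-92 + -3·39 = 393

1,-3,1,-3 ; 393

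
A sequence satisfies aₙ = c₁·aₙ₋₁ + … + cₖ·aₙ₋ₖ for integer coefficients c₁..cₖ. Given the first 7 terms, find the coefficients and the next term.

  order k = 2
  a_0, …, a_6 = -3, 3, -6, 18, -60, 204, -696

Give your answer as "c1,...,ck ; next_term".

  a_2 = -4·3 + -2·-3 = -6
  a_3 = -4·-6 + -2·3 = 18
  a_4 = -4·18 + -2·-6 = -60
  a_5 = -4·-60 + -2·18 = 204
  a_6 = -4·204 + -2·-60 = -696
  a_7 = -4·-696 + -2·204 = 2376

-4,-2 ; 2376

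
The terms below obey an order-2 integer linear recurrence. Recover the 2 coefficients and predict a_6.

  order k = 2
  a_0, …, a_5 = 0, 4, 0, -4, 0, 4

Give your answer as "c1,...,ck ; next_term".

  a_2 = 0·4 + -1·0 = 0
  a_3 = 0·0 + -1·4 = -4
  a_4 = 0·-4 + -1·0 = 0
  a_5 = 0·0 + -1·-4 = 4
  a_6 = 0·4 + -1·0 = 0

0,-1 ; 0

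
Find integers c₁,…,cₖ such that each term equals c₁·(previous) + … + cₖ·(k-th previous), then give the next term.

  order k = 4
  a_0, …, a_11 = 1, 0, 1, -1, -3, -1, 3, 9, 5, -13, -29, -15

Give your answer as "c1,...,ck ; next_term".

0,-1,-2,-2 ; 45

  a_4 = 0·-1 + -1·1 + -2·0 + -2·1 = -3
  a_5 = 0·-3 + -1·-1 + -2·1 + -2·0 = -1
  a_6 = 0·-1 + -1·-3 + -2·-1 + -2·1 = 3
  a_7 = 0·3 + -1·-1 + -2·-3 + -2·-1 = 9
  a_8 = 0·9 + -1·3 + -2·-1 + -2·-3 = 5
  a_9 = 0·5 + -1·9 + -2·3 + -2·-1 = -13
  a_10 = 0·-13 + -1·5 + -2·9 + -2·3 = -29
  a_11 = 0·-29 + -1·-13 + -2·5 + -2·9 = -15
  a_12 = 0·-15 + -1·-29 + -2·-13 + -2·5 = 45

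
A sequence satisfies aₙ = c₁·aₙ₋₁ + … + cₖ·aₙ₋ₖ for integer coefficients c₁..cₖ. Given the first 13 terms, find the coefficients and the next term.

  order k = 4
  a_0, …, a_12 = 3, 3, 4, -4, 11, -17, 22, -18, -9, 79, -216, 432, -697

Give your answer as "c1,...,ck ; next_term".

  a_4 = -2·-4 + 0·4 + 2·3 + -1·3 = 11
  a_5 = -2·11 + 0·-4 + 2·4 + -1·3 = -17
  a_6 = -2·-17 + 0·11 + 2·-4 + -1·4 = 22
  a_7 = -2·22 + 0·-17 + 2·11 + -1·-4 = -18
  a_8 = -2·-18 + 0·22 + 2·-17 + -1·11 = -9
  a_9 = -2·-9 + 0·-18 + 2·22 + -1·-17 = 79
  a_10 = -2·79 + 0·-9 + 2·-18 + -1·22 = -216
  a_11 = -2·-216 + 0·79 + 2·-9 + -1·-18 = 432
  a_12 = -2·432 + 0·-216 + 2·79 + -1·-9 = -697
  a_13 = -2·-697 + 0·432 + 2·-216 + -1·79 = 883

-2,0,2,-1 ; 883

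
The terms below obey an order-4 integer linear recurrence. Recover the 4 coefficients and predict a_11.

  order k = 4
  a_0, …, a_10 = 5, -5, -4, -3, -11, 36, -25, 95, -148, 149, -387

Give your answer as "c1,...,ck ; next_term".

  a_4 = -1·-3 + 1·-4 + -2·-5 + -4·5 = -11
  a_5 = -1·-11 + 1·-3 + -2·-4 + -4·-5 = 36
  a_6 = -1·36 + 1·-11 + -2·-3 + -4·-4 = -25
  a_7 = -1·-25 + 1·36 + -2·-11 + -4·-3 = 95
  a_8 = -1·95 + 1·-25 + -2·36 + -4·-11 = -148
  a_9 = -1·-148 + 1·95 + -2·-25 + -4·36 = 149
  a_10 = -1·149 + 1·-148 + -2·95 + -4·-25 = -387
  a_11 = -1·-387 + 1·149 + -2·-148 + -4·95 = 452

-1,1,-2,-4 ; 452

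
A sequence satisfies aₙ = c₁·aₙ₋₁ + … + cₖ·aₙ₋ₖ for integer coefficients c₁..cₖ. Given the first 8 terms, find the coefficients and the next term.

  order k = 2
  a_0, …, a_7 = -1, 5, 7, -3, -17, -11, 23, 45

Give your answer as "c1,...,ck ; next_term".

  a_2 = 1·5 + -2·-1 = 7
  a_3 = 1·7 + -2·5 = -3
  a_4 = 1·-3 + -2·7 = -17
  a_5 = 1·-17 + -2·-3 = -11
  a_6 = 1·-11 + -2·-17 = 23
  a_7 = 1·23 + -2·-11 = 45
  a_8 = 1·45 + -2·23 = -1

1,-2 ; -1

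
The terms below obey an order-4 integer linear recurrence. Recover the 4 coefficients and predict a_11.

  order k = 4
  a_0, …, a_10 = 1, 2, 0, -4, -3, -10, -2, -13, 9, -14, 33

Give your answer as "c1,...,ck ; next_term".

  a_4 = 0·-4 + 2·0 + -1·2 + -1·1 = -3
  a_5 = 0·-3 + 2·-4 + -1·0 + -1·2 = -10
  a_6 = 0·-10 + 2·-3 + -1·-4 + -1·0 = -2
  a_7 = 0·-2 + 2·-10 + -1·-3 + -1·-4 = -13
  a_8 = 0·-13 + 2·-2 + -1·-10 + -1·-3 = 9
  a_9 = 0·9 + 2·-13 + -1·-2 + -1·-10 = -14
  a_10 = 0·-14 + 2·9 + -1·-13 + -1·-2 = 33
  a_11 = 0·33 + 2·-14 + -1·9 + -1·-13 = -24

0,2,-1,-1 ; -24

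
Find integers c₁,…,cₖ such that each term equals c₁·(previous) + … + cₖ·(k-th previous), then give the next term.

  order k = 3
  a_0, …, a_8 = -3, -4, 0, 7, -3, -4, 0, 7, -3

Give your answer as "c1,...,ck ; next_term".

  a_3 = -1·0 + -1·-4 + -1·-3 = 7
  a_4 = -1·7 + -1·0 + -1·-4 = -3
  a_5 = -1·-3 + -1·7 + -1·0 = -4
  a_6 = -1·-4 + -1·-3 + -1·7 = 0
  a_7 = -1·0 + -1·-4 + -1·-3 = 7
  a_8 = -1·7 + -1·0 + -1·-4 = -3
  a_9 = -1·-3 + -1·7 + -1·0 = -4

-1,-1,-1 ; -4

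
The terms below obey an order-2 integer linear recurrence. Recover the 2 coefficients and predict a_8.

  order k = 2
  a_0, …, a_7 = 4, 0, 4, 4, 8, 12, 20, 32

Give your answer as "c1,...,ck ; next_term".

1,1 ; 52

  a_2 = 1·0 + 1·4 = 4
  a_3 = 1·4 + 1·0 = 4
  a_4 = 1·4 + 1·4 = 8
  a_5 = 1·8 + 1·4 = 12
  a_6 = 1·12 + 1·8 = 20
  a_7 = 1·20 + 1·12 = 32
  a_8 = 1·32 + 1·20 = 52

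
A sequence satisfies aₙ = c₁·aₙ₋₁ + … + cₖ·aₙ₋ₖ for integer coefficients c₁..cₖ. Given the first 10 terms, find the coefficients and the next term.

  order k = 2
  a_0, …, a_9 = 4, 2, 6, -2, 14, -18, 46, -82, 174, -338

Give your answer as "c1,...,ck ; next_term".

-1,2 ; 686

  a_2 = -1·2 + 2·4 = 6
  a_3 = -1·6 + 2·2 = -2
  a_4 = -1·-2 + 2·6 = 14
  a_5 = -1·14 + 2·-2 = -18
  a_6 = -1·-18 + 2·14 = 46
  a_7 = -1·46 + 2·-18 = -82
  a_8 = -1·-82 + 2·46 = 174
  a_9 = -1·174 + 2·-82 = -338
  a_10 = -1·-338 + 2·174 = 686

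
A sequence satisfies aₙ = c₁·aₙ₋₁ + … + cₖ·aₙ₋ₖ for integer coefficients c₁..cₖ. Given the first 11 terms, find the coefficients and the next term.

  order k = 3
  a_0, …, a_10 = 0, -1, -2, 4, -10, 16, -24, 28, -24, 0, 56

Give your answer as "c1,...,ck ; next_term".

-2,0,2 ; -160

  a_3 = -2·-2 + 0·-1 + 2·0 = 4
  a_4 = -2·4 + 0·-2 + 2·-1 = -10
  a_5 = -2·-10 + 0·4 + 2·-2 = 16
  a_6 = -2·16 + 0·-10 + 2·4 = -24
  a_7 = -2·-24 + 0·16 + 2·-10 = 28
  a_8 = -2·28 + 0·-24 + 2·16 = -24
  a_9 = -2·-24 + 0·28 + 2·-24 = 0
  a_10 = -2·0 + 0·-24 + 2·28 = 56
  a_11 = -2·56 + 0·0 + 2·-24 = -160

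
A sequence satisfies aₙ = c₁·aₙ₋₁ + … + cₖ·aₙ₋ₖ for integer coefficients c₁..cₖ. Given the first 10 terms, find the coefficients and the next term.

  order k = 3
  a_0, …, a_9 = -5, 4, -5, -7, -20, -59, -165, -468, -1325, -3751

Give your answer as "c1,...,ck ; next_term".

2,2,1 ; -10620

  a_3 = 2·-5 + 2·4 + 1·-5 = -7
  a_4 = 2·-7 + 2·-5 + 1·4 = -20
  a_5 = 2·-20 + 2·-7 + 1·-5 = -59
  a_6 = 2·-59 + 2·-20 + 1·-7 = -165
  a_7 = 2·-165 + 2·-59 + 1·-20 = -468
  a_8 = 2·-468 + 2·-165 + 1·-59 = -1325
  a_9 = 2·-1325 + 2·-468 + 1·-165 = -3751
  a_10 = 2·-3751 + 2·-1325 + 1·-468 = -10620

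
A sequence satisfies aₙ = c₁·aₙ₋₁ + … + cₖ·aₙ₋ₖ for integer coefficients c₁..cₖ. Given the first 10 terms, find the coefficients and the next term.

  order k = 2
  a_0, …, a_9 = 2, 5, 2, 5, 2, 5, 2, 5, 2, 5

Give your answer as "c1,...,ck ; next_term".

0,1 ; 2

  a_2 = 0·5 + 1·2 = 2
  a_3 = 0·2 + 1·5 = 5
  a_4 = 0·5 + 1·2 = 2
  a_5 = 0·2 + 1·5 = 5
  a_6 = 0·5 + 1·2 = 2
  a_7 = 0·2 + 1·5 = 5
  a_8 = 0·5 + 1·2 = 2
  a_9 = 0·2 + 1·5 = 5
  a_10 = 0·5 + 1·2 = 2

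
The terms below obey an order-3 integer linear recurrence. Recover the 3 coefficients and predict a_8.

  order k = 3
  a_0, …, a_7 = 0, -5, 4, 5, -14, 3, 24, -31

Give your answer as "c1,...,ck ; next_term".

0,-1,2 ; -18

  a_3 = 0·4 + -1·-5 + 2·0 = 5
  a_4 = 0·5 + -1·4 + 2·-5 = -14
  a_5 = 0·-14 + -1·5 + 2·4 = 3
  a_6 = 0·3 + -1·-14 + 2·5 = 24
  a_7 = 0·24 + -1·3 + 2·-14 = -31
  a_8 = 0·-31 + -1·24 + 2·3 = -18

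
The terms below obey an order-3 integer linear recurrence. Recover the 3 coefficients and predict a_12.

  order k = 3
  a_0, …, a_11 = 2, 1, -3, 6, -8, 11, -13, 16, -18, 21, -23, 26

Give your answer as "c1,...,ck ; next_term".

  a_3 = -1·-3 + 1·1 + 1·2 = 6
  a_4 = -1·6 + 1·-3 + 1·1 = -8
  a_5 = -1·-8 + 1·6 + 1·-3 = 11
  a_6 = -1·11 + 1·-8 + 1·6 = -13
  a_7 = -1·-13 + 1·11 + 1·-8 = 16
  a_8 = -1·16 + 1·-13 + 1·11 = -18
  a_9 = -1·-18 + 1·16 + 1·-13 = 21
  a_10 = -1·21 + 1·-18 + 1·16 = -23
  a_11 = -1·-23 + 1·21 + 1·-18 = 26
  a_12 = -1·26 + 1·-23 + 1·21 = -28

-1,1,1 ; -28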